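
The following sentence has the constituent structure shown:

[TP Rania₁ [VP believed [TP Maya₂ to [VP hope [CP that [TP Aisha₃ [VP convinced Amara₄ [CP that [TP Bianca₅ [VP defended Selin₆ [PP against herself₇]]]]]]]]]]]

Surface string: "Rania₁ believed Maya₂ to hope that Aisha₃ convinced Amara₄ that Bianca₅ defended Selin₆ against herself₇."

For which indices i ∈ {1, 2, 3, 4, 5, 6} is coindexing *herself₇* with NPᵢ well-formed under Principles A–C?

*herself* is an anaphor, so Principle A applies: it must be bound in its binding domain.
Binding domain of *herself₇*: the embedded TP, whose subject is Bianca₅.
*Rania₁* c-commands the anaphor but is outside its binding domain → cannot satisfy Principle A.
*Maya₂* c-commands the anaphor but is outside its binding domain → cannot satisfy Principle A.
*Aisha₃* c-commands the anaphor but is outside its binding domain → cannot satisfy Principle A.
*Amara₄* c-commands the anaphor but is outside its binding domain → cannot satisfy Principle A.
*Bianca₅* c-commands the anaphor within its binding domain → licit binder.
*Selin₆* c-commands the anaphor within its binding domain → licit binder.

{5, 6}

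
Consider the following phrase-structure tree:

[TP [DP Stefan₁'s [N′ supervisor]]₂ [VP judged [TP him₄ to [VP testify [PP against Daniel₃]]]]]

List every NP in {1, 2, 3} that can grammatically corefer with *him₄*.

{1}

*him* is a pronoun, so Principle B applies: it must be free in its binding domain.
Binding domain of *him₄*: the matrix TP, whose subject is [Stefan₁'s supervisor]₂.
*Stefan₁* and the pronoun do not c-command one another → neither Principle B nor Principle C is at stake; coindexation permitted.
*[Stefan₁'s supervisor]₂* c-commands the pronoun within its binding domain → coindexation would violate Principle B.
*Daniel₃*: the pronoun c-commands this R-expression → coindexation would violate Principle C on *Daniel₃*.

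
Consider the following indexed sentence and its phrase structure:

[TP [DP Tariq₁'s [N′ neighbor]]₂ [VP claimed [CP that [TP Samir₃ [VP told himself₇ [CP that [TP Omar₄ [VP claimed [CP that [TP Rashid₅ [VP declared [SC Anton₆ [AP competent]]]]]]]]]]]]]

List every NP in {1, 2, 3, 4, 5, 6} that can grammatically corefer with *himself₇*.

{3}

*himself* is an anaphor, so Principle A applies: it must be bound in its binding domain.
Binding domain of *himself₇*: the embedded TP, whose subject is Samir₃.
*Tariq₁* does not c-command the anaphor → cannot bind it.
*[Tariq₁'s neighbor]₂* c-commands the anaphor but is outside its binding domain → cannot satisfy Principle A.
*Samir₃* c-commands the anaphor within its binding domain → licit binder.
*Omar₄* does not c-command the anaphor → cannot bind it.
*Rashid₅* does not c-command the anaphor → cannot bind it.
*Anton₆* does not c-command the anaphor → cannot bind it.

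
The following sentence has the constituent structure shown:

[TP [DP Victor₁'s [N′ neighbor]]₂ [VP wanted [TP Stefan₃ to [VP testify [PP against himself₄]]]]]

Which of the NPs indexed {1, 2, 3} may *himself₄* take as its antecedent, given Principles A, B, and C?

{3}

*himself* is an anaphor, so Principle A applies: it must be bound in its binding domain.
Binding domain of *himself₄*: the embedded TP, whose subject is Stefan₃.
*Victor₁* does not c-command the anaphor → cannot bind it.
*[Victor₁'s neighbor]₂* c-commands the anaphor but is outside its binding domain → cannot satisfy Principle A.
*Stefan₃* c-commands the anaphor within its binding domain → licit binder.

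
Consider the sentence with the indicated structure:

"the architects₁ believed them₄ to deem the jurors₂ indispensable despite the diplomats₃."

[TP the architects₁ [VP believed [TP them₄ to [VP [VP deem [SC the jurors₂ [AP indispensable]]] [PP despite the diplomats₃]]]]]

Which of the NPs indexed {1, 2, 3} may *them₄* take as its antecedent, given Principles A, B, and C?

none

*them* is a pronoun, so Principle B applies: it must be free in its binding domain.
Binding domain of *them₄*: the matrix TP, whose subject is the architects₁.
*the architects₁* c-commands the pronoun within its binding domain → coindexation would violate Principle B.
*the jurors₂*: the pronoun c-commands this R-expression → coindexation would violate Principle C on *the jurors₂*.
*the diplomats₃*: the pronoun c-commands this R-expression → coindexation would violate Principle C on *the diplomats₃*.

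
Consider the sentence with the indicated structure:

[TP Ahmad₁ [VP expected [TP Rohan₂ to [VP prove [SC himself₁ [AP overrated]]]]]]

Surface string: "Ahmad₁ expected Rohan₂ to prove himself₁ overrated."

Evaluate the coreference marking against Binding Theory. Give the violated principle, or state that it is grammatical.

Principle A

The two coindexed NPs are *Ahmad₁* and *himself₁*.
*himself₁* is an anaphor. Principle A requires it to be bound within its binding domain — the embedded TP, whose subject is Rohan₂.
Within that domain it is c-commanded by *Rohan₂*, which does not share its index.
*Ahmad₁* does c-command the anaphor, but from outside its binding domain.
The anaphor is unbound in its domain → Principle A violation.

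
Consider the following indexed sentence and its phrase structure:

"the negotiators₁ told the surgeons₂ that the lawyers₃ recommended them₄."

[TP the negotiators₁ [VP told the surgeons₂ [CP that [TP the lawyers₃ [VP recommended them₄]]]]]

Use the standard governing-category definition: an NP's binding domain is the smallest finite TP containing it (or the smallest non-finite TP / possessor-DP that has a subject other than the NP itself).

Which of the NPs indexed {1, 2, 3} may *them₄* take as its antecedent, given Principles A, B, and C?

*them* is a pronoun, so Principle B applies: it must be free in its binding domain.
Binding domain of *them₄*: the embedded TP, whose subject is the lawyers₃.
*the negotiators₁* c-commands the pronoun but from outside its binding domain, and is not c-commanded by it → coindexation permitted.
*the surgeons₂* c-commands the pronoun but from outside its binding domain, and is not c-commanded by it → coindexation permitted.
*the lawyers₃* c-commands the pronoun within its binding domain → coindexation would violate Principle B.

{1, 2}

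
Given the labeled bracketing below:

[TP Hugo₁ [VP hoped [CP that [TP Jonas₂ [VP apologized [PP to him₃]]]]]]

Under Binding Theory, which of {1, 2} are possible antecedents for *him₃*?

{1}

*him* is a pronoun, so Principle B applies: it must be free in its binding domain.
Binding domain of *him₃*: the embedded TP, whose subject is Jonas₂.
*Hugo₁* c-commands the pronoun but from outside its binding domain, and is not c-commanded by it → coindexation permitted.
*Jonas₂* c-commands the pronoun within its binding domain → coindexation would violate Principle B.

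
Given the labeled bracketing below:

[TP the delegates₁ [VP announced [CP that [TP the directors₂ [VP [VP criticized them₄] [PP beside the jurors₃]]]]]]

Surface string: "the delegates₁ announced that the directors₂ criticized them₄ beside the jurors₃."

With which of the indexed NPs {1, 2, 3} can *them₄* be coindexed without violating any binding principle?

{1, 3}

*them* is a pronoun, so Principle B applies: it must be free in its binding domain.
Binding domain of *them₄*: the embedded TP, whose subject is the directors₂.
*the delegates₁* c-commands the pronoun but from outside its binding domain, and is not c-commanded by it → coindexation permitted.
*the directors₂* c-commands the pronoun within its binding domain → coindexation would violate Principle B.
*the jurors₃* and the pronoun do not c-command one another → neither Principle B nor Principle C is at stake; coindexation permitted.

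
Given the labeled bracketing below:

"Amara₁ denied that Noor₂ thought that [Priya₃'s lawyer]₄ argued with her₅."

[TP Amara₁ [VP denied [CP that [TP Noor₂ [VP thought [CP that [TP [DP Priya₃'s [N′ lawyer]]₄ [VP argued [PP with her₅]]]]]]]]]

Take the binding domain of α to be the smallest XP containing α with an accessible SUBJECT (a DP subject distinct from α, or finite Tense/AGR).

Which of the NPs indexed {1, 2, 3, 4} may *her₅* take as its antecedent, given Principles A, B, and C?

{1, 2, 3}

*her* is a pronoun, so Principle B applies: it must be free in its binding domain.
Binding domain of *her₅*: the embedded TP, whose subject is [Priya₃'s lawyer]₄.
*Amara₁* c-commands the pronoun but from outside its binding domain, and is not c-commanded by it → coindexation permitted.
*Noor₂* c-commands the pronoun but from outside its binding domain, and is not c-commanded by it → coindexation permitted.
*Priya₃* and the pronoun do not c-command one another → neither Principle B nor Principle C is at stake; coindexation permitted.
*[Priya₃'s lawyer]₄* c-commands the pronoun within its binding domain → coindexation would violate Principle B.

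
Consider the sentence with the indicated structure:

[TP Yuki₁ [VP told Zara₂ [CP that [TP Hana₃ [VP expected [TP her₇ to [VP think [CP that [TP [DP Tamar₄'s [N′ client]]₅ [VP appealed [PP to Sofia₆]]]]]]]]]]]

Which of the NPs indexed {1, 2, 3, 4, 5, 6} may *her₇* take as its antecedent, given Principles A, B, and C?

*her* is a pronoun, so Principle B applies: it must be free in its binding domain.
Binding domain of *her₇*: the embedded TP, whose subject is Hana₃.
*Yuki₁* c-commands the pronoun but from outside its binding domain, and is not c-commanded by it → coindexation permitted.
*Zara₂* c-commands the pronoun but from outside its binding domain, and is not c-commanded by it → coindexation permitted.
*Hana₃* c-commands the pronoun within its binding domain → coindexation would violate Principle B.
*Tamar₄*: the pronoun c-commands this R-expression → coindexation would violate Principle C on *Tamar₄*.
*[Tamar₄'s client]₅*: the pronoun c-commands this R-expression → coindexation would violate Principle C on *[Tamar₄'s client]₅*.
*Sofia₆*: the pronoun c-commands this R-expression → coindexation would violate Principle C on *Sofia₆*.

{1, 2}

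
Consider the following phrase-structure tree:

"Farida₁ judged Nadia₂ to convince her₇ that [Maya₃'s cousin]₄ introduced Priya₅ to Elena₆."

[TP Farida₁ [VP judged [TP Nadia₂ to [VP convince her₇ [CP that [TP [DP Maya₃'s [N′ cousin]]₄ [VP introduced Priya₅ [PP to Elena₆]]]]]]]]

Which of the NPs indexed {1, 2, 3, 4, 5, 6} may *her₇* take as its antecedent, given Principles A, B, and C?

*her* is a pronoun, so Principle B applies: it must be free in its binding domain.
Binding domain of *her₇*: the embedded TP, whose subject is Nadia₂.
*Farida₁* c-commands the pronoun but from outside its binding domain, and is not c-commanded by it → coindexation permitted.
*Nadia₂* c-commands the pronoun within its binding domain → coindexation would violate Principle B.
*Maya₃*: the pronoun c-commands this R-expression → coindexation would violate Principle C on *Maya₃*.
*[Maya₃'s cousin]₄*: the pronoun c-commands this R-expression → coindexation would violate Principle C on *[Maya₃'s cousin]₄*.
*Priya₅*: the pronoun c-commands this R-expression → coindexation would violate Principle C on *Priya₅*.
*Elena₆*: the pronoun c-commands this R-expression → coindexation would violate Principle C on *Elena₆*.

{1}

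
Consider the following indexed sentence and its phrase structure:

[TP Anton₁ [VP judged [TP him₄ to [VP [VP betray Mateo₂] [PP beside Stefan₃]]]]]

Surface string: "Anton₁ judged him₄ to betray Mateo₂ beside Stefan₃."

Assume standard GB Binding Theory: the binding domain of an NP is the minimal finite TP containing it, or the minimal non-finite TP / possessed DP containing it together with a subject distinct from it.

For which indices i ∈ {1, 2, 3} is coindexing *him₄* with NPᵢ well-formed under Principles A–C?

none

*him* is a pronoun, so Principle B applies: it must be free in its binding domain.
Binding domain of *him₄*: the matrix TP, whose subject is Anton₁.
*Anton₁* c-commands the pronoun within its binding domain → coindexation would violate Principle B.
*Mateo₂*: the pronoun c-commands this R-expression → coindexation would violate Principle C on *Mateo₂*.
*Stefan₃*: the pronoun c-commands this R-expression → coindexation would violate Principle C on *Stefan₃*.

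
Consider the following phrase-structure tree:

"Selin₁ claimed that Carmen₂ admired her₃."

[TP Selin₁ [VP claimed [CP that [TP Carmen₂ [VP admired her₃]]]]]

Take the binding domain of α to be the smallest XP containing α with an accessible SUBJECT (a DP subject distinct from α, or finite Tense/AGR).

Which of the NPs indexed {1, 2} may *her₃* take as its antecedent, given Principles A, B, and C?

{1}

*her* is a pronoun, so Principle B applies: it must be free in its binding domain.
Binding domain of *her₃*: the embedded TP, whose subject is Carmen₂.
*Selin₁* c-commands the pronoun but from outside its binding domain, and is not c-commanded by it → coindexation permitted.
*Carmen₂* c-commands the pronoun within its binding domain → coindexation would violate Principle B.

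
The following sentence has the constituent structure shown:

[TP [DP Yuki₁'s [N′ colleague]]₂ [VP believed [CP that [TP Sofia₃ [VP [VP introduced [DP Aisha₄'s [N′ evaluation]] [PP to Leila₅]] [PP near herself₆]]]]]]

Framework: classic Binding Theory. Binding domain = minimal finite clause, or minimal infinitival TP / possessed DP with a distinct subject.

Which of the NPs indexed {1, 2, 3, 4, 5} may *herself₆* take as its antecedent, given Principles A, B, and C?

{3}

*herself* is an anaphor, so Principle A applies: it must be bound in its binding domain.
Binding domain of *herself₆*: the embedded TP, whose subject is Sofia₃.
*Yuki₁* does not c-command the anaphor → cannot bind it.
*[Yuki₁'s colleague]₂* c-commands the anaphor but is outside its binding domain → cannot satisfy Principle A.
*Sofia₃* c-commands the anaphor within its binding domain → licit binder.
*Aisha₄* does not c-command the anaphor → cannot bind it.
*Leila₅* does not c-command the anaphor → cannot bind it.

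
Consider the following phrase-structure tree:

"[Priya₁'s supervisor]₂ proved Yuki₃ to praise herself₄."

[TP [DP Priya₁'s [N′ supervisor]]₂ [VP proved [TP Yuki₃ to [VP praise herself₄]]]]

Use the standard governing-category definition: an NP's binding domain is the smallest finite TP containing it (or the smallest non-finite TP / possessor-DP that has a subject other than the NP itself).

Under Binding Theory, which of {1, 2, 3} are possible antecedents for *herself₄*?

{3}

*herself* is an anaphor, so Principle A applies: it must be bound in its binding domain.
Binding domain of *herself₄*: the embedded TP, whose subject is Yuki₃.
*Priya₁* does not c-command the anaphor → cannot bind it.
*[Priya₁'s supervisor]₂* c-commands the anaphor but is outside its binding domain → cannot satisfy Principle A.
*Yuki₃* c-commands the anaphor within its binding domain → licit binder.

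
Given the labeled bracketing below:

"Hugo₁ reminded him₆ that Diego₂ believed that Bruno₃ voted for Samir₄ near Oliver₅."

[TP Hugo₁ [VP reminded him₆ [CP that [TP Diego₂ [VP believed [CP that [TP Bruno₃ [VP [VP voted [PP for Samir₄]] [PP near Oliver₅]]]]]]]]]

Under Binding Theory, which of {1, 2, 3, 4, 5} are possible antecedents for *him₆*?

*him* is a pronoun, so Principle B applies: it must be free in its binding domain.
Binding domain of *him₆*: the matrix TP, whose subject is Hugo₁.
*Hugo₁* c-commands the pronoun within its binding domain → coindexation would violate Principle B.
*Diego₂*: the pronoun c-commands this R-expression → coindexation would violate Principle C on *Diego₂*.
*Bruno₃*: the pronoun c-commands this R-expression → coindexation would violate Principle C on *Bruno₃*.
*Samir₄*: the pronoun c-commands this R-expression → coindexation would violate Principle C on *Samir₄*.
*Oliver₅*: the pronoun c-commands this R-expression → coindexation would violate Principle C on *Oliver₅*.

none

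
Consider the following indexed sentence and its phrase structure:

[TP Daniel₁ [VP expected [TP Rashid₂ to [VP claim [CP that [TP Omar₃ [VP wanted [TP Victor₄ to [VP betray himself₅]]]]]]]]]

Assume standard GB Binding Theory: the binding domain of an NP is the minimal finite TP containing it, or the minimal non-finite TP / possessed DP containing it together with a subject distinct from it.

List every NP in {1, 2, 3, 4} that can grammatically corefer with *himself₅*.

*himself* is an anaphor, so Principle A applies: it must be bound in its binding domain.
Binding domain of *himself₅*: the embedded TP, whose subject is Victor₄.
*Daniel₁* c-commands the anaphor but is outside its binding domain → cannot satisfy Principle A.
*Rashid₂* c-commands the anaphor but is outside its binding domain → cannot satisfy Principle A.
*Omar₃* c-commands the anaphor but is outside its binding domain → cannot satisfy Principle A.
*Victor₄* c-commands the anaphor within its binding domain → licit binder.

{4}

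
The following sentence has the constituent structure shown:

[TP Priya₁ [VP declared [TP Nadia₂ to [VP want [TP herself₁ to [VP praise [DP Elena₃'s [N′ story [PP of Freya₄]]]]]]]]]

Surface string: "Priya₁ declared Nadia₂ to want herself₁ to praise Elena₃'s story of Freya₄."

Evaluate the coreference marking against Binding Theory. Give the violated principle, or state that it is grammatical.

Principle A

The two coindexed NPs are *Priya₁* and *herself₁*.
*herself₁* is an anaphor. Principle A requires it to be bound within its binding domain — the embedded TP, whose subject is Nadia₂.
Within that domain it is c-commanded by *Nadia₂*, which does not share its index.
*Priya₁* does c-command the anaphor, but from outside its binding domain.
The anaphor is unbound in its domain → Principle A violation.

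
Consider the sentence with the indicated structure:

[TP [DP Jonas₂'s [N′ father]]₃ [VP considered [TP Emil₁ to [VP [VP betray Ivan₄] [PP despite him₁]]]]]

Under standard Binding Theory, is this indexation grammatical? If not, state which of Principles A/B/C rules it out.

The two coindexed NPs are *Emil₁* and *him₁*.
*him₁* is a pronoun. Its binding domain is the embedded TP, whose subject is Emil₁.
*Emil₁* c-commands it within that domain and carries the same index.
The pronoun is locally bound → Principle B violation.

Principle B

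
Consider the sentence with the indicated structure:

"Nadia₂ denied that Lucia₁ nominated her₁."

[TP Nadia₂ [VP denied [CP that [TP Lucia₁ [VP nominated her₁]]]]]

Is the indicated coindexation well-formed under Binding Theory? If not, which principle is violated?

Principle B

The two coindexed NPs are *Lucia₁* and *her₁*.
*her₁* is a pronoun. Its binding domain is the embedded TP, whose subject is Lucia₁.
*Lucia₁* c-commands it within that domain and carries the same index.
The pronoun is locally bound → Principle B violation.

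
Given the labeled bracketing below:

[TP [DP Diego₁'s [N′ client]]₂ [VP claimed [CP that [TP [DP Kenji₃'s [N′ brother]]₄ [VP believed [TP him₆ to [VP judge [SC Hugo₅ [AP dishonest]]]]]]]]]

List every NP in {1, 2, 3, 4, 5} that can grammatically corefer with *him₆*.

{1, 2, 3}

*him* is a pronoun, so Principle B applies: it must be free in its binding domain.
Binding domain of *him₆*: the embedded TP, whose subject is [Kenji₃'s brother]₄.
*Diego₁* and the pronoun do not c-command one another → neither Principle B nor Principle C is at stake; coindexation permitted.
*[Diego₁'s client]₂* c-commands the pronoun but from outside its binding domain, and is not c-commanded by it → coindexation permitted.
*Kenji₃* and the pronoun do not c-command one another → neither Principle B nor Principle C is at stake; coindexation permitted.
*[Kenji₃'s brother]₄* c-commands the pronoun within its binding domain → coindexation would violate Principle B.
*Hugo₅*: the pronoun c-commands this R-expression → coindexation would violate Principle C on *Hugo₅*.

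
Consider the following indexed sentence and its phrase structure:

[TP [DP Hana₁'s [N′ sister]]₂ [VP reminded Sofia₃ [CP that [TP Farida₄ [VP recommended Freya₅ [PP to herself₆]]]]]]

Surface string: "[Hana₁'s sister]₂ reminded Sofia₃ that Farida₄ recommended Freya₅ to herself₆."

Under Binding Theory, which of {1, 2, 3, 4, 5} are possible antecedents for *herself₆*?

*herself* is an anaphor, so Principle A applies: it must be bound in its binding domain.
Binding domain of *herself₆*: the embedded TP, whose subject is Farida₄.
*Hana₁* does not c-command the anaphor → cannot bind it.
*[Hana₁'s sister]₂* c-commands the anaphor but is outside its binding domain → cannot satisfy Principle A.
*Sofia₃* c-commands the anaphor but is outside its binding domain → cannot satisfy Principle A.
*Farida₄* c-commands the anaphor within its binding domain → licit binder.
*Freya₅* c-commands the anaphor within its binding domain → licit binder.

{4, 5}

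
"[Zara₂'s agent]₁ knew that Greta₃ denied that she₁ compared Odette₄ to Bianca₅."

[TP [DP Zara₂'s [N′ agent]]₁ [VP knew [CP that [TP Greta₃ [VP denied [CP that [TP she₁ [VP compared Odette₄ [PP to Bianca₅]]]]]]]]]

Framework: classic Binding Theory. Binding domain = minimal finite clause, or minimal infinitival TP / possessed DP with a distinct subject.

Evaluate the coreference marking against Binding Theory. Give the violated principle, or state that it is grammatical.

grammatical

The two coindexed NPs are *[Zara₂'s agent]₁* and *she₁*.
*she₁* is a pronoun; nothing c-commands it within its binding domain (the embedded TP.), so Principle B holds trivially.
*[Zara₂'s agent]₁* is an R-expression; *she₁* does not c-command it, and no other NP shares its index, so Principle C is satisfied.
All principles are respected.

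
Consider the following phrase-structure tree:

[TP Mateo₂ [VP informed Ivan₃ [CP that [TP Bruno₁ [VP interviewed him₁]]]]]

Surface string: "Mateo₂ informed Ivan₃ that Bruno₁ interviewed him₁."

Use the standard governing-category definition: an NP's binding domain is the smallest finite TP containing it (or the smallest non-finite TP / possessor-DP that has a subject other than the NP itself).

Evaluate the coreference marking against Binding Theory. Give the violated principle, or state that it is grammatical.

The two coindexed NPs are *Bruno₁* and *him₁*.
*him₁* is a pronoun. Its binding domain is the embedded TP, whose subject is Bruno₁.
*Bruno₁* c-commands it within that domain and carries the same index.
The pronoun is locally bound → Principle B violation.

Principle B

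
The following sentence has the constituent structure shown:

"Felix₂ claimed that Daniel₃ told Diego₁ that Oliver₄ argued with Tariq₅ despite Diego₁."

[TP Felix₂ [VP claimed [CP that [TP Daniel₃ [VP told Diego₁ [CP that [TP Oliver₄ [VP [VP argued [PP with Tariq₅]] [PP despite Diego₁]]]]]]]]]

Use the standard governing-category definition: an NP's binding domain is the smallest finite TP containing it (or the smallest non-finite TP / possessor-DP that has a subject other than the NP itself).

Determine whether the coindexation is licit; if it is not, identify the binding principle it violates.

Principle C

The two coindexed NPs are *Diego₁* (the lower occurrence) and *Diego₁* (the higher occurrence).
*Diego₁* (the lower occurrence) is an R-expression. Principle C requires it to be free everywhere.
*Diego₁* (the higher occurrence) c-commands it and carries the same index.
The R-expression is bound → Principle C violation.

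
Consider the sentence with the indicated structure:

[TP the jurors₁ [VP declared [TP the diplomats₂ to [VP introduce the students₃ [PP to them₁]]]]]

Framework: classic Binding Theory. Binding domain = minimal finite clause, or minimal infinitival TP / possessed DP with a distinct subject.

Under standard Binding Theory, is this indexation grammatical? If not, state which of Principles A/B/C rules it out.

grammatical

The two coindexed NPs are *the jurors₁* and *them₁*.
*them₁* is a pronoun; its binding domain is the embedded TP, whose subject is the diplomats₂. Within that domain it is c-commanded only by *the diplomats₂*, *the students₃*, which carry a different index — the pronoun is free locally, so Principle B holds.
*the jurors₁* is an R-expression; *them₁* does not c-command it, and no other NP shares its index, so Principle C is satisfied.
All principles are respected.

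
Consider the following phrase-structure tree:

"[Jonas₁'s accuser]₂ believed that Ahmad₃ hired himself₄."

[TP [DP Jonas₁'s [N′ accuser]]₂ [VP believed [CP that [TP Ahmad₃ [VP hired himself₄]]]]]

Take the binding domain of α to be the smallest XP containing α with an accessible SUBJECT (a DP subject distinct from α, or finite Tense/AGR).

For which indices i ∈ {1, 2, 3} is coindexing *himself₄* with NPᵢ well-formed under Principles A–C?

*himself* is an anaphor, so Principle A applies: it must be bound in its binding domain.
Binding domain of *himself₄*: the embedded TP, whose subject is Ahmad₃.
*Jonas₁* does not c-command the anaphor → cannot bind it.
*[Jonas₁'s accuser]₂* c-commands the anaphor but is outside its binding domain → cannot satisfy Principle A.
*Ahmad₃* c-commands the anaphor within its binding domain → licit binder.

{3}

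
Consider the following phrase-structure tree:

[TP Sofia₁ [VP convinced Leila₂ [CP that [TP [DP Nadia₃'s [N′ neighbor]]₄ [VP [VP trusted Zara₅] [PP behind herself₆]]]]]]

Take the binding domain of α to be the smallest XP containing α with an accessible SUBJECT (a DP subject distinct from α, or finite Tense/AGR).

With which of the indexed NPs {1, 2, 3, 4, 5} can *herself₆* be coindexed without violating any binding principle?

*herself* is an anaphor, so Principle A applies: it must be bound in its binding domain.
Binding domain of *herself₆*: the embedded TP, whose subject is [Nadia₃'s neighbor]₄.
*Sofia₁* c-commands the anaphor but is outside its binding domain → cannot satisfy Principle A.
*Leila₂* c-commands the anaphor but is outside its binding domain → cannot satisfy Principle A.
*Nadia₃* does not c-command the anaphor → cannot bind it.
*[Nadia₃'s neighbor]₄* c-commands the anaphor within its binding domain → licit binder.
*Zara₅* does not c-command the anaphor → cannot bind it.

{4}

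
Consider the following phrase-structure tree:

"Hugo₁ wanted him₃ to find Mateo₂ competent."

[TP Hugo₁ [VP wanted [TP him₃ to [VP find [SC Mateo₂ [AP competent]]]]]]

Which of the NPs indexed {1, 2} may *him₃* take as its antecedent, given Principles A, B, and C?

none

*him* is a pronoun, so Principle B applies: it must be free in its binding domain.
Binding domain of *him₃*: the matrix TP, whose subject is Hugo₁.
*Hugo₁* c-commands the pronoun within its binding domain → coindexation would violate Principle B.
*Mateo₂*: the pronoun c-commands this R-expression → coindexation would violate Principle C on *Mateo₂*.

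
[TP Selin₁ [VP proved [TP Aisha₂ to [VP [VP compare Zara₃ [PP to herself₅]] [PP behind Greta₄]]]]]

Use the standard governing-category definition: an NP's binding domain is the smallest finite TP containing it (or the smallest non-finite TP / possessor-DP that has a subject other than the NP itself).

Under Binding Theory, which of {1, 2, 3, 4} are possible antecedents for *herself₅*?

{2, 3}

*herself* is an anaphor, so Principle A applies: it must be bound in its binding domain.
Binding domain of *herself₅*: the embedded TP, whose subject is Aisha₂.
*Selin₁* c-commands the anaphor but is outside its binding domain → cannot satisfy Principle A.
*Aisha₂* c-commands the anaphor within its binding domain → licit binder.
*Zara₃* c-commands the anaphor within its binding domain → licit binder.
*Greta₄* does not c-command the anaphor → cannot bind it.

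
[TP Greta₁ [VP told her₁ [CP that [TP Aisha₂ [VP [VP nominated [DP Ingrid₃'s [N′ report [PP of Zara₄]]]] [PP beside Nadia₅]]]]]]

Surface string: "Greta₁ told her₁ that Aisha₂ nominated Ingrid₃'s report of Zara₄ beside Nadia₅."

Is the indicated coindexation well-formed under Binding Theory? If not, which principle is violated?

Principle B

The two coindexed NPs are *Greta₁* and *her₁*.
*her₁* is a pronoun. Its binding domain is the matrix TP, whose subject is Greta₁.
*Greta₁* c-commands it within that domain and carries the same index.
The pronoun is locally bound → Principle B violation.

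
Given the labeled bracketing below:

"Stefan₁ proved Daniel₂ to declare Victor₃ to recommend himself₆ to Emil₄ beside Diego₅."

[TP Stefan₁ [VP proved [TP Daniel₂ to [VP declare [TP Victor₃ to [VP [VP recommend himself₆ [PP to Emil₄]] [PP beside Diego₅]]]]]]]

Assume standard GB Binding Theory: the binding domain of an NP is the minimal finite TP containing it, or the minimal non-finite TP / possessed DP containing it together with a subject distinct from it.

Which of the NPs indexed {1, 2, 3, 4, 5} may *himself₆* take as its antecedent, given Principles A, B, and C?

*himself* is an anaphor, so Principle A applies: it must be bound in its binding domain.
Binding domain of *himself₆*: the embedded TP, whose subject is Victor₃.
*Stefan₁* c-commands the anaphor but is outside its binding domain → cannot satisfy Principle A.
*Daniel₂* c-commands the anaphor but is outside its binding domain → cannot satisfy Principle A.
*Victor₃* c-commands the anaphor within its binding domain → licit binder.
*Emil₄* does not c-command the anaphor → cannot bind it.
*Diego₅* does not c-command the anaphor → cannot bind it.

{3}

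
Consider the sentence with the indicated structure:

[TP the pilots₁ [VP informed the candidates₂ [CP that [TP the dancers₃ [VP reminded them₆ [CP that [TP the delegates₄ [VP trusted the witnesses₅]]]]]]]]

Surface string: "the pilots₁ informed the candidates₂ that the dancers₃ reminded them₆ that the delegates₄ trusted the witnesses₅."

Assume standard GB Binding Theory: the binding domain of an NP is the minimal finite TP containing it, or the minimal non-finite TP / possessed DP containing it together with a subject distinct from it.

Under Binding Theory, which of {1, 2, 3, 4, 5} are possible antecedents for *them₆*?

{1, 2}

*them* is a pronoun, so Principle B applies: it must be free in its binding domain.
Binding domain of *them₆*: the embedded TP, whose subject is the dancers₃.
*the pilots₁* c-commands the pronoun but from outside its binding domain, and is not c-commanded by it → coindexation permitted.
*the candidates₂* c-commands the pronoun but from outside its binding domain, and is not c-commanded by it → coindexation permitted.
*the dancers₃* c-commands the pronoun within its binding domain → coindexation would violate Principle B.
*the delegates₄*: the pronoun c-commands this R-expression → coindexation would violate Principle C on *the delegates₄*.
*the witnesses₅*: the pronoun c-commands this R-expression → coindexation would violate Principle C on *the witnesses₅*.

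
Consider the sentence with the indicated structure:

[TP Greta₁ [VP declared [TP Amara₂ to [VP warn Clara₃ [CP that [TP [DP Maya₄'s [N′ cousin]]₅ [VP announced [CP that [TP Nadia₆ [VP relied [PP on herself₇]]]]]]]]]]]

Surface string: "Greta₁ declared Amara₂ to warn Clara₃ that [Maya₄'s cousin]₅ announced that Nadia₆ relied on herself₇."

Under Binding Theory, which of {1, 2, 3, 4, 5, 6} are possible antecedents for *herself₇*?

*herself* is an anaphor, so Principle A applies: it must be bound in its binding domain.
Binding domain of *herself₇*: the embedded TP, whose subject is Nadia₆.
*Greta₁* c-commands the anaphor but is outside its binding domain → cannot satisfy Principle A.
*Amara₂* c-commands the anaphor but is outside its binding domain → cannot satisfy Principle A.
*Clara₃* c-commands the anaphor but is outside its binding domain → cannot satisfy Principle A.
*Maya₄* does not c-command the anaphor → cannot bind it.
*[Maya₄'s cousin]₅* c-commands the anaphor but is outside its binding domain → cannot satisfy Principle A.
*Nadia₆* c-commands the anaphor within its binding domain → licit binder.

{6}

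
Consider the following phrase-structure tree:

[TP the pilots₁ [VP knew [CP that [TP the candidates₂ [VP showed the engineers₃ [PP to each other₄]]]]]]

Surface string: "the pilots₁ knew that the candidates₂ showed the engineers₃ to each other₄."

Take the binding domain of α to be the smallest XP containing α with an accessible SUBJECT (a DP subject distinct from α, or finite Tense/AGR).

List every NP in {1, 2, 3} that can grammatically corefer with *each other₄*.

{2, 3}

*each other* is an anaphor, so Principle A applies: it must be bound in its binding domain.
Binding domain of *each other₄*: the embedded TP, whose subject is the candidates₂.
*the pilots₁* c-commands the anaphor but is outside its binding domain → cannot satisfy Principle A.
*the candidates₂* c-commands the anaphor within its binding domain → licit binder.
*the engineers₃* c-commands the anaphor within its binding domain → licit binder.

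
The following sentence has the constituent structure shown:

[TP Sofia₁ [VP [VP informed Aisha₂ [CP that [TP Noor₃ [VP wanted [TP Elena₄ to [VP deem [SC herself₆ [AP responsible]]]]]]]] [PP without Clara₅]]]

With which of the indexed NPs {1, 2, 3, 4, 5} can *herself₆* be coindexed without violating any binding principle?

*herself* is an anaphor, so Principle A applies: it must be bound in its binding domain.
Binding domain of *herself₆*: the embedded TP, whose subject is Elena₄.
*Sofia₁* c-commands the anaphor but is outside its binding domain → cannot satisfy Principle A.
*Aisha₂* c-commands the anaphor but is outside its binding domain → cannot satisfy Principle A.
*Noor₃* c-commands the anaphor but is outside its binding domain → cannot satisfy Principle A.
*Elena₄* c-commands the anaphor within its binding domain → licit binder.
*Clara₅* does not c-command the anaphor → cannot bind it.

{4}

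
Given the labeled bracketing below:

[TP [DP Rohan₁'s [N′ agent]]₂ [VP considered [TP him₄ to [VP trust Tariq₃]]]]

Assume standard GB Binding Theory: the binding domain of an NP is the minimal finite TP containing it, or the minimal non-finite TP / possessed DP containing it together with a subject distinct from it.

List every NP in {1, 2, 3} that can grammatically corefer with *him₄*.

*him* is a pronoun, so Principle B applies: it must be free in its binding domain.
Binding domain of *him₄*: the matrix TP, whose subject is [Rohan₁'s agent]₂.
*Rohan₁* and the pronoun do not c-command one another → neither Principle B nor Principle C is at stake; coindexation permitted.
*[Rohan₁'s agent]₂* c-commands the pronoun within its binding domain → coindexation would violate Principle B.
*Tariq₃*: the pronoun c-commands this R-expression → coindexation would violate Principle C on *Tariq₃*.

{1}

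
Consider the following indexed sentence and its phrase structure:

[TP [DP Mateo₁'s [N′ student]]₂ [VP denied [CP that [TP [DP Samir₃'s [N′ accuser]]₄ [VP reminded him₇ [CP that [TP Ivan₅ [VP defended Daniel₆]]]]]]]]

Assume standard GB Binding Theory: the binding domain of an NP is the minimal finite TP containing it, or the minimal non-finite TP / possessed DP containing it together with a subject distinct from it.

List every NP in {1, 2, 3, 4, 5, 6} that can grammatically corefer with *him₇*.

*him* is a pronoun, so Principle B applies: it must be free in its binding domain.
Binding domain of *him₇*: the embedded TP, whose subject is [Samir₃'s accuser]₄.
*Mateo₁* and the pronoun do not c-command one another → neither Principle B nor Principle C is at stake; coindexation permitted.
*[Mateo₁'s student]₂* c-commands the pronoun but from outside its binding domain, and is not c-commanded by it → coindexation permitted.
*Samir₃* and the pronoun do not c-command one another → neither Principle B nor Principle C is at stake; coindexation permitted.
*[Samir₃'s accuser]₄* c-commands the pronoun within its binding domain → coindexation would violate Principle B.
*Ivan₅*: the pronoun c-commands this R-expression → coindexation would violate Principle C on *Ivan₅*.
*Daniel₆*: the pronoun c-commands this R-expression → coindexation would violate Principle C on *Daniel₆*.

{1, 2, 3}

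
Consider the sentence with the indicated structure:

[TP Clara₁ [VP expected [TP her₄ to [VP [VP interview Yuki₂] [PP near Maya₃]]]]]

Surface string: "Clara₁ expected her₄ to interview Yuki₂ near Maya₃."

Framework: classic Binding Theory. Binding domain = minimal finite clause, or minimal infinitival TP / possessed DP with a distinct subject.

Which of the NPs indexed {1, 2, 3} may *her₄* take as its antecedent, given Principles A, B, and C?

*her* is a pronoun, so Principle B applies: it must be free in its binding domain.
Binding domain of *her₄*: the matrix TP, whose subject is Clara₁.
*Clara₁* c-commands the pronoun within its binding domain → coindexation would violate Principle B.
*Yuki₂*: the pronoun c-commands this R-expression → coindexation would violate Principle C on *Yuki₂*.
*Maya₃*: the pronoun c-commands this R-expression → coindexation would violate Principle C on *Maya₃*.

none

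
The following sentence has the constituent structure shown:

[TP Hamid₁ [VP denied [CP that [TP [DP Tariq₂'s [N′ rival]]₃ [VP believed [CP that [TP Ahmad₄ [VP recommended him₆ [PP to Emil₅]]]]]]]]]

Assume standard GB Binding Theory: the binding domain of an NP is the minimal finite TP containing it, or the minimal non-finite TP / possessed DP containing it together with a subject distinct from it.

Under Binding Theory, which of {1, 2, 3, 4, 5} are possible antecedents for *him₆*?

{1, 2, 3}

*him* is a pronoun, so Principle B applies: it must be free in its binding domain.
Binding domain of *him₆*: the embedded TP, whose subject is Ahmad₄.
*Hamid₁* c-commands the pronoun but from outside its binding domain, and is not c-commanded by it → coindexation permitted.
*Tariq₂* and the pronoun do not c-command one another → neither Principle B nor Principle C is at stake; coindexation permitted.
*[Tariq₂'s rival]₃* c-commands the pronoun but from outside its binding domain, and is not c-commanded by it → coindexation permitted.
*Ahmad₄* c-commands the pronoun within its binding domain → coindexation would violate Principle B.
*Emil₅*: the pronoun c-commands this R-expression → coindexation would violate Principle C on *Emil₅*.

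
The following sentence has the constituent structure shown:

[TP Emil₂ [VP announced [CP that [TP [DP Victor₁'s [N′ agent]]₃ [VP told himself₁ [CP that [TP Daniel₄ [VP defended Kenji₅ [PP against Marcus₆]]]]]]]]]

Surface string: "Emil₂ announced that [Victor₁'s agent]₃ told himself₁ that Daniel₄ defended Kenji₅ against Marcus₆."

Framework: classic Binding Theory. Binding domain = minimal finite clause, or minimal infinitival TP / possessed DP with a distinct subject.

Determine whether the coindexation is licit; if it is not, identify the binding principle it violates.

Principle A

The two coindexed NPs are *Victor₁* and *himself₁*.
*himself₁* is an anaphor. Principle A requires it to be bound within its binding domain — the embedded TP, whose subject is [Victor₁'s agent]₃.
Within that domain it is c-commanded by *[Victor₁'s agent]₃*, which does not share its index.
*Victor₁* does not c-command the anaphor at all.
The anaphor is unbound in its domain → Principle A violation.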